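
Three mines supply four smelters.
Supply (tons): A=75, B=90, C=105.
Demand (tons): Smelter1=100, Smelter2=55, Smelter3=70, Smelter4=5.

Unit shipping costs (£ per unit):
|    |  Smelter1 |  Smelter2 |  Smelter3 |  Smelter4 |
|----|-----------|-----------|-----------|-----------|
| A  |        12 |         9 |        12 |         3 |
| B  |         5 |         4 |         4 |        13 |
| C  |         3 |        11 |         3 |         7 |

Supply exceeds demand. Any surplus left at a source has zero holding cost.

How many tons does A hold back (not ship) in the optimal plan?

40

An optimal plan:
  A–Smelter2: 30 tons
  A–Smelter4: 5 tons
  B–Smelter2: 25 tons
  B–Smelter3: 65 tons
  C–Smelter1: 100 tons
  C–Smelter3: 5 tons
Total cost = £960.
A ships 35 of its 75, leaving 40.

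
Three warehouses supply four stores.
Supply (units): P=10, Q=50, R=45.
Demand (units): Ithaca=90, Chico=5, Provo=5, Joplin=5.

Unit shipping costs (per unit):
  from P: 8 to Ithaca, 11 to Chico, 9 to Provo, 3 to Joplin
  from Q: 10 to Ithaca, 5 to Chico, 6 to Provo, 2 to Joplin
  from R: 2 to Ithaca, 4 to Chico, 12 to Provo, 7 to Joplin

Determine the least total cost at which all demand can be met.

Optimal allocation:
  P–Ithaca: 10 × 8 = 80
  Q–Ithaca: 35 × 10 = 350
  Q–Chico: 5 × 5 = 25
  Q–Provo: 5 × 6 = 30
  Q–Joplin: 5 × 2 = 10
  R–Ithaca: 45 × 2 = 90
Total = 80 + 350 + 25 + 30 + 10 + 90 = 585.
(Supply check: P ships 10; Q ships 50; R ships 45.)

585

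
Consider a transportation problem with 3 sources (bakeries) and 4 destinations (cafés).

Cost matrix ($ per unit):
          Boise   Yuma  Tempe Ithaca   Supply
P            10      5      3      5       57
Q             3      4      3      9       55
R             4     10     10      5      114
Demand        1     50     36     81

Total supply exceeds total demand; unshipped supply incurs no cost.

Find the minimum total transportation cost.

An optimal shipping plan:
  P->Tempe: 36 × $3 = $108
  Q->Boise: 1 × $3 = $3
  Q->Yuma: 50 × $4 = $200
  R->Ithaca: 81 × $5 = $405
Total = 108 + 3 + 200 + 405 = $716.
(Supply check: P ships 36; Q ships 51; R ships 81.)

716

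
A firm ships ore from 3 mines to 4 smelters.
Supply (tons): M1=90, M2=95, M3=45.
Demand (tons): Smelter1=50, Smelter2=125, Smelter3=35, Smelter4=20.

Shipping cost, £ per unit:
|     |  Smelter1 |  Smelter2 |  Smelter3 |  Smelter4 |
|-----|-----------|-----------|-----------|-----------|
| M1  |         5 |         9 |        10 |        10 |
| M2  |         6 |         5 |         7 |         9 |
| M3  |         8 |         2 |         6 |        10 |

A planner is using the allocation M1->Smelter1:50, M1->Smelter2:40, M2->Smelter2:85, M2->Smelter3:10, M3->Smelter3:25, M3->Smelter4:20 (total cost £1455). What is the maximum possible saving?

210

Current plan cost = 50·5 + 40·9 + 85·5 + 10·7 + 25·6 + 20·10 = £1455.
Optimal plan:
  M1→Smelter1: 50 × £5 = £250
  M1→Smelter3: 20 × £10 = £200
  M1→Smelter4: 20 × £10 = £200
  M2→Smelter2: 80 × £5 = £400
  M2→Smelter3: 15 × £7 = £105
  M3→Smelter2: 45 × £2 = £90
Optimal cost = £1245.
Saving = 1455 − 1245 = £210.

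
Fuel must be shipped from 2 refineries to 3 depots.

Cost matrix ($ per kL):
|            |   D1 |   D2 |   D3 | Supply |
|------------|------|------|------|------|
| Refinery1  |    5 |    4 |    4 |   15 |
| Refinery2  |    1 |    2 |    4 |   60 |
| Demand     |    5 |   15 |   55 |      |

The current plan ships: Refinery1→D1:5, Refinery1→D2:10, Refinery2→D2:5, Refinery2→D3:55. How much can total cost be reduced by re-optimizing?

40

Current plan cost = 5·5 + 10·4 + 5·2 + 55·4 = $295.
Optimal plan:
  Refinery1->D3: 15 kL
  Refinery2->D1: 5 kL
  Refinery2->D2: 15 kL
  Refinery2->D3: 40 kL
Optimal cost = $255.
Saving = 295 − 255 = $40.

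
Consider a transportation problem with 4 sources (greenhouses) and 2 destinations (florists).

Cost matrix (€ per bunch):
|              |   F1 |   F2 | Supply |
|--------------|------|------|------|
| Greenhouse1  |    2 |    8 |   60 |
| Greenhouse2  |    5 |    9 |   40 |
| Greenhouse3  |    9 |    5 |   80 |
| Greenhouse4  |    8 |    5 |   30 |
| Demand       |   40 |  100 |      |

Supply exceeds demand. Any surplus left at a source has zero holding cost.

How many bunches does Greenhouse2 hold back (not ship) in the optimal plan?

Minimum-cost shipments:
  Greenhouse1→F1: 40 × €2 = €80
  Greenhouse3→F2: 80 × €5 = €400
  Greenhouse4→F2: 20 × €5 = €100
Total cost = €580.
Greenhouse2 ships 0 of its 40, leaving 40.

40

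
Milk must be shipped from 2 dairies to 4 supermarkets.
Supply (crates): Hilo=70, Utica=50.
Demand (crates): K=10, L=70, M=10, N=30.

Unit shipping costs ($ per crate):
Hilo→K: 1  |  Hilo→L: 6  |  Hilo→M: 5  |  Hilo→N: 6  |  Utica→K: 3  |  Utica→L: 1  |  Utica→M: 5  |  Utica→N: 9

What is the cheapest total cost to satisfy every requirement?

410

An optimal shipping plan:
  Hilo to K: 10 crates
  Hilo to L: 20 crates
  Hilo to M: 10 crates
  Hilo to N: 30 crates
  Utica to L: 50 crates
Total cost = $410.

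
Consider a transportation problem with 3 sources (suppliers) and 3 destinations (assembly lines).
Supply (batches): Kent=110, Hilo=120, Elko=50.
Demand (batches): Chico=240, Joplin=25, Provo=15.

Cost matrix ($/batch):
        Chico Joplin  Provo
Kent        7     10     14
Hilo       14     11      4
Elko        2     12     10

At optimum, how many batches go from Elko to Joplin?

0

Optimal shipments:
  Kent to Chico: 110 × $7 = $770
  Hilo to Chico: 80 × $14 = $1120
  Hilo to Joplin: 25 × $11 = $275
  Hilo to Provo: 15 × $4 = $60
  Elko to Chico: 50 × $2 = $100
Total cost = $2325.
The route Elko→Joplin is not used.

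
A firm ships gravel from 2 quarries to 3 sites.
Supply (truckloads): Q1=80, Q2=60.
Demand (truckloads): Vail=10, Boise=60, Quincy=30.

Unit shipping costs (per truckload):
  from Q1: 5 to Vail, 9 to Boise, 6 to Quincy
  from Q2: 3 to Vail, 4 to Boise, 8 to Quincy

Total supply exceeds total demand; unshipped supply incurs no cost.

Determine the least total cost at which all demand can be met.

470

One minimum-cost allocation:
  Q1→Vail: 10 × 5 = 50
  Q1→Quincy: 30 × 6 = 180
  Q2→Boise: 60 × 4 = 240
Total = 50 + 180 + 240 = 470.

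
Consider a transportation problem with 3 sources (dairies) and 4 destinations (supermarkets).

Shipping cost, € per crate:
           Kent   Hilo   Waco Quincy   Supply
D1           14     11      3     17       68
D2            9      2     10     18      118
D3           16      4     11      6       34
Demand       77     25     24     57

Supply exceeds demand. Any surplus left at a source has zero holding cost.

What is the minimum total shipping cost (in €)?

1410

A cheapest plan:
  D1->Waco: 24 × €3 = €72
  D1->Quincy: 23 × €17 = €391
  D2->Kent: 77 × €9 = €693
  D2->Hilo: 25 × €2 = €50
  D3->Quincy: 34 × €6 = €204
Total = 72 + 391 + 693 + 50 + 204 = €1410.
(Supply check: D1 ships 47; D2 ships 102; D3 ships 34.)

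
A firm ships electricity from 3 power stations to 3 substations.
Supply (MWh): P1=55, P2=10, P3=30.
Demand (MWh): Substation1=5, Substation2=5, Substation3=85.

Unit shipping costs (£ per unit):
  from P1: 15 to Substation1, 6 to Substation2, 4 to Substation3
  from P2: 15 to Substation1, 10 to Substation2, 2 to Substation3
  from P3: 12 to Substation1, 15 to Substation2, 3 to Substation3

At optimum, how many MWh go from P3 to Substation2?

0

Optimal shipments:
  P1→Substation2: 5 MWh
  P1→Substation3: 50 MWh
  P2→Substation3: 10 MWh
  P3→Substation1: 5 MWh
  P3→Substation3: 25 MWh
Total cost = £385.
The route P3→Substation2 is not used.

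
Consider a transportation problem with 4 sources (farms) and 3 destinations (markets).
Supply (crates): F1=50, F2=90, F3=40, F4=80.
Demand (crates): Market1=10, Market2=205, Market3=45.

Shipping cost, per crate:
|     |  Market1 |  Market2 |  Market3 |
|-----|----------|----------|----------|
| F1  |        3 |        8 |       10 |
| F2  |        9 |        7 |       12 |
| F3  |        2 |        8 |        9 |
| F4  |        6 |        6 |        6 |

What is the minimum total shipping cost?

Optimal allocation:
  F1->Market2: 50 crates
  F2->Market2: 90 crates
  F3->Market1: 10 crates
  F3->Market2: 30 crates
  F4->Market2: 35 crates
  F4->Market3: 45 crates
Total cost = 1770.
(Supply check: F1 ships 50; F2 ships 90; F3 ships 40; F4 ships 80.)

1770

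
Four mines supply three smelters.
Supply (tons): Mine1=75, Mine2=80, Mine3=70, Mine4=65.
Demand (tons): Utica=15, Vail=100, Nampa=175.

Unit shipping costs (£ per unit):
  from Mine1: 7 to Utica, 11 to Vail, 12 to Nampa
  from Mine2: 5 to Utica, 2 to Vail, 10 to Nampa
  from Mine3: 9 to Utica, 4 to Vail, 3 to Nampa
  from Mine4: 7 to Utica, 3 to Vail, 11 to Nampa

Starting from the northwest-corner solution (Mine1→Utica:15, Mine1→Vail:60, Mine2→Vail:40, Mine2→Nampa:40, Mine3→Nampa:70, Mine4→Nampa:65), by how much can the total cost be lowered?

Current plan cost = 15·7 + 60·11 + 40·2 + 40·10 + 70·3 + 65·11 = £2170.
Optimal plan:
  Mine1→Nampa: 75 × £12 = £900
  Mine2→Utica: 15 × £5 = £75
  Mine2→Vail: 35 × £2 = £70
  Mine2→Nampa: 30 × £10 = £300
  Mine3→Nampa: 70 × £3 = £210
  Mine4→Vail: 65 × £3 = £195
Optimal cost = £1750.
Saving = 2170 − 1750 = £420.

420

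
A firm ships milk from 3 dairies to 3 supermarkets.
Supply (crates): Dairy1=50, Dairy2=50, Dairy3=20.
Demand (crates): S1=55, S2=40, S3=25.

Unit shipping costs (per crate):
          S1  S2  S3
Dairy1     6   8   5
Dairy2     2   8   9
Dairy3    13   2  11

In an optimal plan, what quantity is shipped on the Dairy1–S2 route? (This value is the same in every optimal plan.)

Solving gives:
  Dairy1→S1: 5 × 6 = 30
  Dairy1→S2: 20 × 8 = 160
  Dairy1→S3: 25 × 5 = 125
  Dairy2→S1: 50 × 2 = 100
  Dairy3→S2: 20 × 2 = 40
Total cost = 455.
So Dairy1→S2 carries 20 crates.

20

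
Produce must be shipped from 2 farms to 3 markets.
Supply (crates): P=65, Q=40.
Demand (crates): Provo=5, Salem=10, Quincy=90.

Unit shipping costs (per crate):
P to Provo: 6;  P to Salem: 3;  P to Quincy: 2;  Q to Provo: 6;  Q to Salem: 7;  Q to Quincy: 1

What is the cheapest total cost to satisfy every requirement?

200

An optimal shipping plan:
  P–Provo: 5 × 6 = 30
  P–Salem: 10 × 3 = 30
  P–Quincy: 50 × 2 = 100
  Q–Quincy: 40 × 1 = 40
Total = 30 + 30 + 100 + 40 = 200.
(Supply check: P ships 65; Q ships 40.)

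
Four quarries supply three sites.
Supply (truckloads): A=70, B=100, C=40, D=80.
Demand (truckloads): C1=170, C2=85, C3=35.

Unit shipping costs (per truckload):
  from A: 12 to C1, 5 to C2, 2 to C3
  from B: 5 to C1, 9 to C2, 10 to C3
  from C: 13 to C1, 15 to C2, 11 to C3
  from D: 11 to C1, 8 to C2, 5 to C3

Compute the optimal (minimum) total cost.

1995

One minimum-cost allocation:
  A–C2: 70 truckloads
  B–C1: 100 truckloads
  C–C1: 40 truckloads
  D–C1: 30 truckloads
  D–C2: 15 truckloads
  D–C3: 35 truckloads
Total cost = 1995.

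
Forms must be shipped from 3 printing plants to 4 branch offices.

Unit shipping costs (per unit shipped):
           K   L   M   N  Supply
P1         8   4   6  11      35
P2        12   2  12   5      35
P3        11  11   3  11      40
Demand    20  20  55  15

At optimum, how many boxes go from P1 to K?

The minimum-cost plan:
  P1->K: 20 boxes
  P1->M: 15 boxes
  P2->L: 20 boxes
  P2->N: 15 boxes
  P3->M: 40 boxes
Total cost = 485.
So P1→K carries 20 boxes.

20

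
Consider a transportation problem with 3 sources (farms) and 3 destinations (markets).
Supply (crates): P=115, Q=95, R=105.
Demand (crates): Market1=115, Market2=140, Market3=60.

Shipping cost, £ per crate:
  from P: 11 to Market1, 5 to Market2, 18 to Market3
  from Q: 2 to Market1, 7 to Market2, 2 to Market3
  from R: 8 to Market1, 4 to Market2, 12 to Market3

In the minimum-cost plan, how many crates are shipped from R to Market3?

0

Solving gives:
  P–Market2: 115 × £5 = £575
  Q–Market1: 35 × £2 = £70
  Q–Market3: 60 × £2 = £120
  R–Market1: 80 × £8 = £640
  R–Market2: 25 × £4 = £100
Total cost = £1505.
The route R→Market3 is not used.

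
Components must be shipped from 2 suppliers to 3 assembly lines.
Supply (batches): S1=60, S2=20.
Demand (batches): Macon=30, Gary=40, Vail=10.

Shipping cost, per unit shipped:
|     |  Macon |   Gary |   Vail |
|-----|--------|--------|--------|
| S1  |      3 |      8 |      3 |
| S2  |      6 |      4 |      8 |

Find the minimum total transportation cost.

An optimal shipping plan:
  S1 to Macon: 30 × 3 = 90
  S1 to Gary: 20 × 8 = 160
  S1 to Vail: 10 × 3 = 30
  S2 to Gary: 20 × 4 = 80
Total = 90 + 160 + 30 + 80 = 360.
(Supply check: S1 ships 60; S2 ships 20.)

360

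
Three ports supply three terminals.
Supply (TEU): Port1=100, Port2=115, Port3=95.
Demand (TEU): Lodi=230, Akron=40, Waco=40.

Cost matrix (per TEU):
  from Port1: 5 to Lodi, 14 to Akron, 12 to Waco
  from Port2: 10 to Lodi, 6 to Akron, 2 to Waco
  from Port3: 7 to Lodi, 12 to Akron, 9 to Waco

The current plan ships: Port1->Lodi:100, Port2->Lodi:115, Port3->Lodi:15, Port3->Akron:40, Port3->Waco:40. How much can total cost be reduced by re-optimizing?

760

Current plan cost = 100·5 + 115·10 + 15·7 + 40·12 + 40·9 = 2595.
Optimal plan:
  Port1–Lodi: 100 × 5 = 500
  Port2–Lodi: 35 × 10 = 350
  Port2–Akron: 40 × 6 = 240
  Port2–Waco: 40 × 2 = 80
  Port3–Lodi: 95 × 7 = 665
Optimal cost = 1835.
Saving = 2595 − 1835 = 760.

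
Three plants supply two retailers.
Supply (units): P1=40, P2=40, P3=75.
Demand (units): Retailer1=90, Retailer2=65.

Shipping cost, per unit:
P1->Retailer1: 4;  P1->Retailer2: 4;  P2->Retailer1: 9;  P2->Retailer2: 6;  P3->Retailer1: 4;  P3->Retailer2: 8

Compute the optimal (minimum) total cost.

700

An optimal shipping plan:
  P1→Retailer1: 15 units
  P1→Retailer2: 25 units
  P2→Retailer2: 40 units
  P3→Retailer1: 75 units
Total cost = 700.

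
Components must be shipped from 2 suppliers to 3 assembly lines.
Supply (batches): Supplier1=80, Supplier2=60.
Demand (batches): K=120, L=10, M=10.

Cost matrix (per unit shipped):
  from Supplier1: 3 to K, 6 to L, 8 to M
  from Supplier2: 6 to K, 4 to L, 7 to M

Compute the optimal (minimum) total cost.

One minimum-cost allocation:
  Supplier1–K: 80 batches
  Supplier2–K: 40 batches
  Supplier2–L: 10 batches
  Supplier2–M: 10 batches
Total cost = 590.
(Supply check: Supplier1 ships 80; Supplier2 ships 60.)

590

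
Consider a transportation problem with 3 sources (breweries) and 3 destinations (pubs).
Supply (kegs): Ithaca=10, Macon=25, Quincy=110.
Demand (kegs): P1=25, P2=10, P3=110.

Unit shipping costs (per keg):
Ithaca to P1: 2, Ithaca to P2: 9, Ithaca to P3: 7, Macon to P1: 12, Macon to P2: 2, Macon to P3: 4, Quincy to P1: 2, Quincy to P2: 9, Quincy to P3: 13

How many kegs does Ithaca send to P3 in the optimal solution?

10

Solving gives:
  Ithaca to P3: 10 × 7 = 70
  Macon to P3: 25 × 4 = 100
  Quincy to P1: 25 × 2 = 50
  Quincy to P2: 10 × 9 = 90
  Quincy to P3: 75 × 13 = 975
Total cost = 1285.
So Ithaca→P3 carries 10 kegs.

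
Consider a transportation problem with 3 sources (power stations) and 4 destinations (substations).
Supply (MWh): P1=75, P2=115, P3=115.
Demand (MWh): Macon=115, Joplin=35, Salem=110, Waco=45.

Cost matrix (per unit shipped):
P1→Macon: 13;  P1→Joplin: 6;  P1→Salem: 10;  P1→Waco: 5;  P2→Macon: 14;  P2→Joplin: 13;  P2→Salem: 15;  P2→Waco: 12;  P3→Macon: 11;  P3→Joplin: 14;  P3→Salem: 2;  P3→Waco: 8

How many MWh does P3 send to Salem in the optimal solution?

110

Optimal shipments:
  P1 to Joplin: 35 × 6 = 210
  P1 to Waco: 40 × 5 = 200
  P2 to Macon: 115 × 14 = 1610
  P3 to Salem: 110 × 2 = 220
  P3 to Waco: 5 × 8 = 40
Total cost = 2280.
So P3→Salem carries 110 MWh.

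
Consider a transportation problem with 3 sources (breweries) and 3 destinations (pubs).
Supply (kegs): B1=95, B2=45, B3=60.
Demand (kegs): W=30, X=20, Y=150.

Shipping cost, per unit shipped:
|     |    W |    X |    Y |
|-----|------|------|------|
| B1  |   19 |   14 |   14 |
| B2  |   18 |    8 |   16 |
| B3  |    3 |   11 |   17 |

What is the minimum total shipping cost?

2490

An optimal shipping plan:
  B1 to Y: 95 × 14 = 1330
  B2 to X: 20 × 8 = 160
  B2 to Y: 25 × 16 = 400
  B3 to W: 30 × 3 = 90
  B3 to Y: 30 × 17 = 510
Total = 1330 + 160 + 400 + 90 + 510 = 2490.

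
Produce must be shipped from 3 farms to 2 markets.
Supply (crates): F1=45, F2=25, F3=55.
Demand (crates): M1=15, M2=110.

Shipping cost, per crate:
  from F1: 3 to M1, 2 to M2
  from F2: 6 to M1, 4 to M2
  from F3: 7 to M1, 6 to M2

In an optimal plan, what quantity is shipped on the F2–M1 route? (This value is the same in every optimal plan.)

The minimum-cost plan:
  F1->M1: 15 × 3 = 45
  F1->M2: 30 × 2 = 60
  F2->M2: 25 × 4 = 100
  F3->M2: 55 × 6 = 330
Total cost = 535.
The route F2→M1 is not used.

0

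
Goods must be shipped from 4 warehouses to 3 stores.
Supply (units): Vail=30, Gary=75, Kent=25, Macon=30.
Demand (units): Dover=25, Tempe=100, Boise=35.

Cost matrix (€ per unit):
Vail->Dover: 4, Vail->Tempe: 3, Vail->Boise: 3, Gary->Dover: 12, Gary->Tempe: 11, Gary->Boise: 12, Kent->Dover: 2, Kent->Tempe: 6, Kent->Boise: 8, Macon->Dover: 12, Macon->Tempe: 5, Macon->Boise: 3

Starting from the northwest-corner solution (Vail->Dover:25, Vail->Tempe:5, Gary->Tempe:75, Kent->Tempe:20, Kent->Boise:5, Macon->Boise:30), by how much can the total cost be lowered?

135

Current plan cost = 25·4 + 5·3 + 75·11 + 20·6 + 5·8 + 30·3 = €1190.
Optimal plan:
  Vail–Tempe: 25 × €3 = €75
  Vail–Boise: 5 × €3 = €15
  Gary–Tempe: 75 × €11 = €825
  Kent–Dover: 25 × €2 = €50
  Macon–Boise: 30 × €3 = €90
Optimal cost = €1055.
Saving = 1190 − 1055 = €135.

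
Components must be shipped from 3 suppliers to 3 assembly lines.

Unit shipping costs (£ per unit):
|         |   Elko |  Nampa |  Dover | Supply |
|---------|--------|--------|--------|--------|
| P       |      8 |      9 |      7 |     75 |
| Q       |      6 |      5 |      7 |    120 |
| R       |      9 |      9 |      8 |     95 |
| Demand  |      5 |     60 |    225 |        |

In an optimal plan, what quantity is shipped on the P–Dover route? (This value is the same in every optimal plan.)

75

Optimal shipments:
  P–Dover: 75 × £7 = £525
  Q–Elko: 5 × £6 = £30
  Q–Nampa: 60 × £5 = £300
  Q–Dover: 55 × £7 = £385
  R–Dover: 95 × £8 = £760
Total cost = £2000.
So P→Dover carries 75 batches.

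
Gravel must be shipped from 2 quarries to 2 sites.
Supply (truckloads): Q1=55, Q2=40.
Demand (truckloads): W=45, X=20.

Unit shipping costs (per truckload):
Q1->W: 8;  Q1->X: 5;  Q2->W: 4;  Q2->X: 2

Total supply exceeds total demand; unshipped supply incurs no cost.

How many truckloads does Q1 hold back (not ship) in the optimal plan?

Minimum-cost shipments:
  Q1->W: 5 × 8 = 40
  Q1->X: 20 × 5 = 100
  Q2->W: 40 × 4 = 160
Total cost = 300.
Q1 ships 25 of its 55, leaving 30.

30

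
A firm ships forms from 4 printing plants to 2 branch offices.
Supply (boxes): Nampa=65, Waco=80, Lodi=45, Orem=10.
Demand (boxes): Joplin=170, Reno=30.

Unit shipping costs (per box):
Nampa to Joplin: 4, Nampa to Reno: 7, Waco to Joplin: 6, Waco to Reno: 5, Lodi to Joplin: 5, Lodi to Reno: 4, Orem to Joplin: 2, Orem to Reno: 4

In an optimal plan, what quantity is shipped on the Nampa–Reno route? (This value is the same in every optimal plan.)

0

Optimal shipments:
  Nampa→Joplin: 65 × 4 = 260
  Waco→Joplin: 50 × 6 = 300
  Waco→Reno: 30 × 5 = 150
  Lodi→Joplin: 45 × 5 = 225
  Orem→Joplin: 10 × 2 = 20
Total cost = 955.
The route Nampa→Reno is not used.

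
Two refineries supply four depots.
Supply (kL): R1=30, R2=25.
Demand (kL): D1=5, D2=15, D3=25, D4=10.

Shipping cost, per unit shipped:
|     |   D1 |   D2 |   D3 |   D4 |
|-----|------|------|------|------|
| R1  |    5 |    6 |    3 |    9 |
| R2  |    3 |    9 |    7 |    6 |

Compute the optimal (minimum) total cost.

270

One minimum-cost allocation:
  R1→D2: 5 × 6 = 30
  R1→D3: 25 × 3 = 75
  R2→D1: 5 × 3 = 15
  R2→D2: 10 × 9 = 90
  R2→D4: 10 × 6 = 60
Total = 30 + 75 + 15 + 90 + 60 = 270.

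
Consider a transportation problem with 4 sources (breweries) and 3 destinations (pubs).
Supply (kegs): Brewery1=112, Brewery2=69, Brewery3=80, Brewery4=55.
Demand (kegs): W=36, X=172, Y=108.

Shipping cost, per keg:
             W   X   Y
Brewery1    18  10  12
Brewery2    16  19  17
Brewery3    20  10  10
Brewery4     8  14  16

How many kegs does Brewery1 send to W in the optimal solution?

0

The minimum-cost plan:
  Brewery1 to X: 112 × 10 = 1120
  Brewery2 to Y: 69 × 17 = 1173
  Brewery3 to X: 41 × 10 = 410
  Brewery3 to Y: 39 × 10 = 390
  Brewery4 to W: 36 × 8 = 288
  Brewery4 to X: 19 × 14 = 266
Total cost = 3647.
The route Brewery1→W is not used.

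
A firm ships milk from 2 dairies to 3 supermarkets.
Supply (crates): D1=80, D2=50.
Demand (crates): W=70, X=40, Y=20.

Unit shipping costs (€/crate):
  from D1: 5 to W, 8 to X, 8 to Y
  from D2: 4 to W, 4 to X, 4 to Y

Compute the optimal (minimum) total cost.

Optimal allocation:
  D1 to W: 70 crates
  D1 to X: 10 crates
  D2 to X: 30 crates
  D2 to Y: 20 crates
Total cost = €630.
(Supply check: D1 ships 80; D2 ships 50.)

630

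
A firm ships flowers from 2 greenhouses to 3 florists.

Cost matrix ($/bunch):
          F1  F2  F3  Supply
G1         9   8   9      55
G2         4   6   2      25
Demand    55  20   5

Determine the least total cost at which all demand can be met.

565

An optimal shipping plan:
  G1→F1: 35 bunches
  G1→F2: 20 bunches
  G2→F1: 20 bunches
  G2→F3: 5 bunches
Total cost = $565.
(Supply check: G1 ships 55; G2 ships 25.)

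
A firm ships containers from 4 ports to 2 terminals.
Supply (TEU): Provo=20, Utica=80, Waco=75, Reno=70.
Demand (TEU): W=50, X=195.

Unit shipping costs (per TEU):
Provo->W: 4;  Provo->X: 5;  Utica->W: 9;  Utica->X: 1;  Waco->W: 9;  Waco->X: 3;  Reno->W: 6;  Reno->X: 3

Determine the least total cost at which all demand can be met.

Optimal allocation:
  Provo→W: 20 × 4 = 80
  Utica→X: 80 × 1 = 80
  Waco→X: 75 × 3 = 225
  Reno→W: 30 × 6 = 180
  Reno→X: 40 × 3 = 120
Total = 80 + 80 + 225 + 180 + 120 = 685.

685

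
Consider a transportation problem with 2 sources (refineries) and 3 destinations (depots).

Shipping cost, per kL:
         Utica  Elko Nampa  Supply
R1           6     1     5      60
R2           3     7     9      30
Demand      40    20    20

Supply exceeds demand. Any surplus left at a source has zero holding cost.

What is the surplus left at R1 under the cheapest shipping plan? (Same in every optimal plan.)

An optimal plan:
  R1–Utica: 10 × 6 = 60
  R1–Elko: 20 × 1 = 20
  R1–Nampa: 20 × 5 = 100
  R2–Utica: 30 × 3 = 90
Total cost = 270.
R1 ships 50 of its 60, leaving 10.

10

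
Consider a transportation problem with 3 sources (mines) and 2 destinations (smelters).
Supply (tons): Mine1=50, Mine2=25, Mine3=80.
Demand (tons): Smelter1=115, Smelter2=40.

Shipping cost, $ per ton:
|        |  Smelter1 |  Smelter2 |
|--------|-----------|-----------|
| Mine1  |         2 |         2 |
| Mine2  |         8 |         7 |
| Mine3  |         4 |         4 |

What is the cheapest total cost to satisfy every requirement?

595

A cheapest plan:
  Mine1->Smelter1: 35 tons
  Mine1->Smelter2: 15 tons
  Mine2->Smelter2: 25 tons
  Mine3->Smelter1: 80 tons
Total cost = $595.
(Supply check: Mine1 ships 50; Mine2 ships 25; Mine3 ships 80.)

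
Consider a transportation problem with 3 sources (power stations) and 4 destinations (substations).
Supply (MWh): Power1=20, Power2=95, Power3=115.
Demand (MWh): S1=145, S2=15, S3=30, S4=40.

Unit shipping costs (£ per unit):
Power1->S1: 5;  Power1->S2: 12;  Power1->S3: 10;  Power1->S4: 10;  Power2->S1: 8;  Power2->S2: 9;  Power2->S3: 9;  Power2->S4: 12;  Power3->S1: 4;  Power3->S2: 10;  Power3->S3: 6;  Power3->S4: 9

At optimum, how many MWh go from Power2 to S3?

Optimal shipments:
  Power1->S1: 20 × £5 = £100
  Power2->S1: 10 × £8 = £80
  Power2->S2: 15 × £9 = £135
  Power2->S3: 30 × £9 = £270
  Power2->S4: 40 × £12 = £480
  Power3->S1: 115 × £4 = £460
Total cost = £1525.
So Power2→S3 carries 30 MWh.

30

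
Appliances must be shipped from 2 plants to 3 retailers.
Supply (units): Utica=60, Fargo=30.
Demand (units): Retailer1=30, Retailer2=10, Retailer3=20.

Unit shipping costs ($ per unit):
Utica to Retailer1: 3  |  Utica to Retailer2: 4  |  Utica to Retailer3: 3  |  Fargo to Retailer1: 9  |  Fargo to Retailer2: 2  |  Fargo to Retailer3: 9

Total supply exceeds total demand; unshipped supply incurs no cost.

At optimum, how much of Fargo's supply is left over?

20

An optimal plan:
  Utica to Retailer1: 30 × $3 = $90
  Utica to Retailer3: 20 × $3 = $60
  Fargo to Retailer2: 10 × $2 = $20
Total cost = $170.
Fargo ships 10 of its 30, leaving 20.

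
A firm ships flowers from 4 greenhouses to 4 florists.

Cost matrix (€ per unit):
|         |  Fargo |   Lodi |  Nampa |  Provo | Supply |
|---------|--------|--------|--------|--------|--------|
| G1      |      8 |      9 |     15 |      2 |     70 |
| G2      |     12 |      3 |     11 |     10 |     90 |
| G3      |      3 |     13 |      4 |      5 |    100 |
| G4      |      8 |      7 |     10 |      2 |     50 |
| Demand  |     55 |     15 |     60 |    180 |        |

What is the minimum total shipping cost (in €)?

A cheapest plan:
  G1–Provo: 70 × €2 = €140
  G2–Lodi: 15 × €3 = €45
  G2–Nampa: 15 × €11 = €165
  G2–Provo: 60 × €10 = €600
  G3–Fargo: 55 × €3 = €165
  G3–Nampa: 45 × €4 = €180
  G4–Provo: 50 × €2 = €100
Total = 140 + 45 + 165 + 600 + 165 + 180 + 100 = €1395.

1395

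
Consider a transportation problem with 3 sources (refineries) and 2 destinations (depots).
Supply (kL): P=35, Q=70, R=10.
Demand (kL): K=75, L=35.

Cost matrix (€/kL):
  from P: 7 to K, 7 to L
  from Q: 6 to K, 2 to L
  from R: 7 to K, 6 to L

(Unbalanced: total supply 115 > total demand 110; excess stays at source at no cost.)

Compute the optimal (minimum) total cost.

560

One minimum-cost allocation:
  P->K: 30 kL
  Q->K: 35 kL
  Q->L: 35 kL
  R->K: 10 kL
Total cost = €560.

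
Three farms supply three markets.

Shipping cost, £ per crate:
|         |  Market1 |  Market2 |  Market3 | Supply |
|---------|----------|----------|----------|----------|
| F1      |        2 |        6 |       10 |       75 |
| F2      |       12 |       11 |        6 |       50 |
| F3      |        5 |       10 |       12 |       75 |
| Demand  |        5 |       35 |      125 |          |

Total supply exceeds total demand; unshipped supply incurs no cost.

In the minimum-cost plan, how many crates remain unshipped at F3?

35

Minimum-cost shipments:
  F1->Market1: 5 × £2 = £10
  F1->Market2: 35 × £6 = £210
  F1->Market3: 35 × £10 = £350
  F2->Market3: 50 × £6 = £300
  F3->Market3: 40 × £12 = £480
Total cost = £1350.
F3 ships 40 of its 75, leaving 35.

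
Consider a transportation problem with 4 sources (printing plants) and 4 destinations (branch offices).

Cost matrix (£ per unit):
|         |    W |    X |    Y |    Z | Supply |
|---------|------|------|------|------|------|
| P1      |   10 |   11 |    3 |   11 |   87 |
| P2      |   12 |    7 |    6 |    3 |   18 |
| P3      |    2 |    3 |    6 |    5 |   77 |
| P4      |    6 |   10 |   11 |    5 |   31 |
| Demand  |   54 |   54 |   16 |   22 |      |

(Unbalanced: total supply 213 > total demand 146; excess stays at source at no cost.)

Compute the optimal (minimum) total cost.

532

One minimum-cost allocation:
  P1->X: 4 × £11 = £44
  P1->Y: 16 × £3 = £48
  P2->Z: 18 × £3 = £54
  P3->W: 27 × £2 = £54
  P3->X: 50 × £3 = £150
  P4->W: 27 × £6 = £162
  P4->Z: 4 × £5 = £20
Total = 44 + 48 + 54 + 54 + 150 + 162 + 20 = £532.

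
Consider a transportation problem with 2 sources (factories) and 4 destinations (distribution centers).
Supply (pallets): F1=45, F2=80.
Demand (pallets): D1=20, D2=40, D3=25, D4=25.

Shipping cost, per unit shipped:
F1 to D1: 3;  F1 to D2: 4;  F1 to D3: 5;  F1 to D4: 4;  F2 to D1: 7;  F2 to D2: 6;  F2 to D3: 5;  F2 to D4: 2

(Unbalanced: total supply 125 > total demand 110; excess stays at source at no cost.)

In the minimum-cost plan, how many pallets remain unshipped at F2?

15

Minimum-cost shipments:
  F1→D1: 20 pallets
  F1→D2: 25 pallets
  F2→D2: 15 pallets
  F2→D3: 25 pallets
  F2→D4: 25 pallets
Total cost = 425.
F2 ships 65 of its 80, leaving 15.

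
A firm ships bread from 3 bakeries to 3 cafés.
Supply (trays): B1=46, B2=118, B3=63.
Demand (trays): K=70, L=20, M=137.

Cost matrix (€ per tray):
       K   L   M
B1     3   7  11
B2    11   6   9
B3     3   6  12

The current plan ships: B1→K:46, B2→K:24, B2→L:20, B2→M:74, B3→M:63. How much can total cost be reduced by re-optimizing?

Current plan cost = 46·3 + 24·11 + 20·6 + 74·9 + 63·12 = €1944.
Optimal plan:
  B1 to K: 27 × €3 = €81
  B1 to M: 19 × €11 = €209
  B2 to M: 118 × €9 = €1062
  B3 to K: 43 × €3 = €129
  B3 to L: 20 × €6 = €120
Optimal cost = €1601.
Saving = 1944 − 1601 = €343.

343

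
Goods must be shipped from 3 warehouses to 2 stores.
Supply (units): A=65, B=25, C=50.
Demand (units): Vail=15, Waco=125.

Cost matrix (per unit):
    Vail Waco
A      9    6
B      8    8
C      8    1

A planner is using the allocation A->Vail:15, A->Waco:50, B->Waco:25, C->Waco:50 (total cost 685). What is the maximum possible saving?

Current plan cost = 15·9 + 50·6 + 25·8 + 50·1 = 685.
Optimal plan:
  A to Waco: 65 × 6 = 390
  B to Vail: 15 × 8 = 120
  B to Waco: 10 × 8 = 80
  C to Waco: 50 × 1 = 50
Optimal cost = 640.
Saving = 685 − 640 = 45.

45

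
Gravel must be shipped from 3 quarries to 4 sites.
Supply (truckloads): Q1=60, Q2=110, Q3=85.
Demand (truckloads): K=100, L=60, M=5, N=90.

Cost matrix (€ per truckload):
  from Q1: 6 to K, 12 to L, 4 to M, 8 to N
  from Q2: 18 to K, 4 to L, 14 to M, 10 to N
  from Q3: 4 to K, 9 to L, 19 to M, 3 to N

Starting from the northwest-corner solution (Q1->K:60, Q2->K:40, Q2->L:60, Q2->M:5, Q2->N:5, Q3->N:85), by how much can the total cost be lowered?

305

Current plan cost = 60·6 + 40·18 + 60·4 + 5·14 + 5·10 + 85·3 = €1695.
Optimal plan:
  Q1→K: 55 × €6 = €330
  Q1→M: 5 × €4 = €20
  Q2→L: 60 × €4 = €240
  Q2→N: 50 × €10 = €500
  Q3→K: 45 × €4 = €180
  Q3→N: 40 × €3 = €120
Optimal cost = €1390.
Saving = 1695 − 1390 = €305.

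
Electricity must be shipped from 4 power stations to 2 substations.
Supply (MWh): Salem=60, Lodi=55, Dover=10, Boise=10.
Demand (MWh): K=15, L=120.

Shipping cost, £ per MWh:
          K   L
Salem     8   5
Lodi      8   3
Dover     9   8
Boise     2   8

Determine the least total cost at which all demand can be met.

An optimal shipping plan:
  Salem->L: 60 MWh
  Lodi->L: 55 MWh
  Dover->K: 5 MWh
  Dover->L: 5 MWh
  Boise->K: 10 MWh
Total cost = £570.
(Supply check: Salem ships 60; Lodi ships 55; Dover ships 10; Boise ships 10.)

570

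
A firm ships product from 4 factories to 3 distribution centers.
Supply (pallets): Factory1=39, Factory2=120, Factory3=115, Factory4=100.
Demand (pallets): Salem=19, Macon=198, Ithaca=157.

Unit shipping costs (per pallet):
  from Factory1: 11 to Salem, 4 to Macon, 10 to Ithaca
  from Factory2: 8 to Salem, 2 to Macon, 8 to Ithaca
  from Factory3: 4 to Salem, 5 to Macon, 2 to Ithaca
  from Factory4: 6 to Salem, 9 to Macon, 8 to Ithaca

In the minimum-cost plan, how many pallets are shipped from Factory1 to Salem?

0

Solving gives:
  Factory1–Macon: 39 × 4 = 156
  Factory2–Macon: 120 × 2 = 240
  Factory3–Ithaca: 115 × 2 = 230
  Factory4–Salem: 19 × 6 = 114
  Factory4–Macon: 39 × 9 = 351
  Factory4–Ithaca: 42 × 8 = 336
Total cost = 1427.
The route Factory1→Salem is not used.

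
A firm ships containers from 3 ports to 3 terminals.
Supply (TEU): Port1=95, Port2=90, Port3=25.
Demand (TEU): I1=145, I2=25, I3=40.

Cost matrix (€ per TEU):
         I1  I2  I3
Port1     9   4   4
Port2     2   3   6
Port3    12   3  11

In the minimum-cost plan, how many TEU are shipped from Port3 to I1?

Optimal shipments:
  Port1->I1: 55 × €9 = €495
  Port1->I3: 40 × €4 = €160
  Port2->I1: 90 × €2 = €180
  Port3->I2: 25 × €3 = €75
Total cost = €910.
The route Port3→I1 is not used.

0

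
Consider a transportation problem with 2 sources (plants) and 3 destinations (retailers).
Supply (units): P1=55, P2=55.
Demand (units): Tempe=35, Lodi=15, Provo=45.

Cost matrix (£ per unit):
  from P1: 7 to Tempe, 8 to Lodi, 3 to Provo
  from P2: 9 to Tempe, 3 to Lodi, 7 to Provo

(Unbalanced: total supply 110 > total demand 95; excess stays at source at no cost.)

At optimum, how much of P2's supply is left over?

15

Minimum-cost shipments:
  P1–Tempe: 10 × £7 = £70
  P1–Provo: 45 × £3 = £135
  P2–Tempe: 25 × £9 = £225
  P2–Lodi: 15 × £3 = £45
Total cost = £475.
P2 ships 40 of its 55, leaving 15.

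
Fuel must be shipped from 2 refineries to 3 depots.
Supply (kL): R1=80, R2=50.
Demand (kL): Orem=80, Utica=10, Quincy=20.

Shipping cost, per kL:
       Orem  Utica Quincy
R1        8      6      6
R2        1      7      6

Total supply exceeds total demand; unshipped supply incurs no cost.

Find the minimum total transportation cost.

Optimal allocation:
  R1 to Orem: 30 kL
  R1 to Utica: 10 kL
  R1 to Quincy: 20 kL
  R2 to Orem: 50 kL
Total cost = 470.
(Supply check: R1 ships 60; R2 ships 50.)

470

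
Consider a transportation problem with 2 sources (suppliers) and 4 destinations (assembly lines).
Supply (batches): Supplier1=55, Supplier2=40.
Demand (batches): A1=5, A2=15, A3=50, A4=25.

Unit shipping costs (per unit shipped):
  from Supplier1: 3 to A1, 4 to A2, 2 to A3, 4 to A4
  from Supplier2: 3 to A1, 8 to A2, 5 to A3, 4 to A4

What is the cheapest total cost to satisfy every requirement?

305

Optimal allocation:
  Supplier1->A2: 15 × 4 = 60
  Supplier1->A3: 40 × 2 = 80
  Supplier2->A1: 5 × 3 = 15
  Supplier2->A3: 10 × 5 = 50
  Supplier2->A4: 25 × 4 = 100
Total = 60 + 80 + 15 + 50 + 100 = 305.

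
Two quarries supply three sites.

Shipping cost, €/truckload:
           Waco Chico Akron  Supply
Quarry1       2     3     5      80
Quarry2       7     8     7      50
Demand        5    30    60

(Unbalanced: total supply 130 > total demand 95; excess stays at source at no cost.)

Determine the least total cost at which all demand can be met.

430

One minimum-cost allocation:
  Quarry1 to Waco: 5 × €2 = €10
  Quarry1 to Chico: 30 × €3 = €90
  Quarry1 to Akron: 45 × €5 = €225
  Quarry2 to Akron: 15 × €7 = €105
Total = 10 + 90 + 225 + 105 = €430.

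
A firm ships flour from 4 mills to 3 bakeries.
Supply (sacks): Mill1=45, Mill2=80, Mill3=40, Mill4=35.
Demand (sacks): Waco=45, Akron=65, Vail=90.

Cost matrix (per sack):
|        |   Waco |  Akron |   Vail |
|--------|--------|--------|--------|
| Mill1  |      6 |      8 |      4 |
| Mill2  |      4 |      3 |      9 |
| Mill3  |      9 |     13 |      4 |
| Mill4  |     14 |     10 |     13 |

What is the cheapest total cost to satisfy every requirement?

A cheapest plan:
  Mill1 to Vail: 45 sacks
  Mill2 to Waco: 45 sacks
  Mill2 to Akron: 35 sacks
  Mill3 to Vail: 40 sacks
  Mill4 to Akron: 30 sacks
  Mill4 to Vail: 5 sacks
Total cost = 990.
(Supply check: Mill1 ships 45; Mill2 ships 80; Mill3 ships 40; Mill4 ships 35.)

990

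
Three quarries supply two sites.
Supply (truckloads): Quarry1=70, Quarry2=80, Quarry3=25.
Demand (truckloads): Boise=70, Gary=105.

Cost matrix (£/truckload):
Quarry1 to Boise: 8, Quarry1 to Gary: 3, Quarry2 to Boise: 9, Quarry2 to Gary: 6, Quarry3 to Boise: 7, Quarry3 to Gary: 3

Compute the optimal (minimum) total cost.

An optimal shipping plan:
  Quarry1–Gary: 70 × £3 = £210
  Quarry2–Boise: 70 × £9 = £630
  Quarry2–Gary: 10 × £6 = £60
  Quarry3–Gary: 25 × £3 = £75
Total = 210 + 630 + 60 + 75 = £975.

975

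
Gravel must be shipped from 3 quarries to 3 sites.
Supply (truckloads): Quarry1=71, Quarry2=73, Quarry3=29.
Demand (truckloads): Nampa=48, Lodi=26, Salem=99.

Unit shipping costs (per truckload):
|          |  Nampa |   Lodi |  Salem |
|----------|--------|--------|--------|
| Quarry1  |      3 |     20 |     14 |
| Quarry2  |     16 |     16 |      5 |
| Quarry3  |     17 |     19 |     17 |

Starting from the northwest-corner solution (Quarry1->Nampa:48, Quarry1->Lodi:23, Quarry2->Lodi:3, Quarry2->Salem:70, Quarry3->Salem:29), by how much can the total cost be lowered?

Current plan cost = 48·3 + 23·20 + 3·16 + 70·5 + 29·17 = 1495.
Optimal plan:
  Quarry1→Nampa: 48 truckloads
  Quarry1→Salem: 23 truckloads
  Quarry2→Salem: 73 truckloads
  Quarry3→Lodi: 26 truckloads
  Quarry3→Salem: 3 truckloads
Optimal cost = 1376.
Saving = 1495 − 1376 = 119.

119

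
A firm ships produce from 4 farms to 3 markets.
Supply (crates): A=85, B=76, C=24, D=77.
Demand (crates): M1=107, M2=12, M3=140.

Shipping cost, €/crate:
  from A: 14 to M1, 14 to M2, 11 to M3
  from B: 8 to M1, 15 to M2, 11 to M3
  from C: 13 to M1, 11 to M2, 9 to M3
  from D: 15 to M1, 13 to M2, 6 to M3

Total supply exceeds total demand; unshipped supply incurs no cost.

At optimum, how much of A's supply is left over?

An optimal plan:
  A to M1: 31 × €14 = €434
  A to M3: 51 × €11 = €561
  B to M1: 76 × €8 = €608
  C to M2: 12 × €11 = €132
  C to M3: 12 × €9 = €108
  D to M3: 77 × €6 = €462
Total cost = €2305.
A ships 82 of its 85, leaving 3.

3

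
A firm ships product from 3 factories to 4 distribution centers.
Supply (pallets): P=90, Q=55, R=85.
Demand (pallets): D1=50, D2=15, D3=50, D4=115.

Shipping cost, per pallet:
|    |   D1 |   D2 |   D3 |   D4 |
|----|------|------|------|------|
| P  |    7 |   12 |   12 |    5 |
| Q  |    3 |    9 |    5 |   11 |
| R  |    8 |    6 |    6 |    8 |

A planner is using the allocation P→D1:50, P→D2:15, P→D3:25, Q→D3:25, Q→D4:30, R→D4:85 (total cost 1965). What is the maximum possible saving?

780

Current plan cost = 50·7 + 15·12 + 25·12 + 25·5 + 30·11 + 85·8 = 1965.
Optimal plan:
  P to D4: 90 × 5 = 450
  Q to D1: 50 × 3 = 150
  Q to D3: 5 × 5 = 25
  R to D2: 15 × 6 = 90
  R to D3: 45 × 6 = 270
  R to D4: 25 × 8 = 200
Optimal cost = 1185.
Saving = 1965 − 1185 = 780.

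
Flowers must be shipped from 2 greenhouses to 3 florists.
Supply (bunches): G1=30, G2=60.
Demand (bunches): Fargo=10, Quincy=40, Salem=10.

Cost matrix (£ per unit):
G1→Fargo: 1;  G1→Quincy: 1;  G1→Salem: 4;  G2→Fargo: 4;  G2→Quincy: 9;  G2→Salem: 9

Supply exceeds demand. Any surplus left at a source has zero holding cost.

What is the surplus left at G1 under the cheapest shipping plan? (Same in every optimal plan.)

0

Minimum-cost shipments:
  G1 to Quincy: 30 × £1 = £30
  G2 to Fargo: 10 × £4 = £40
  G2 to Quincy: 10 × £9 = £90
  G2 to Salem: 10 × £9 = £90
Total cost = £250.
G1 ships 30 of its 30, leaving 0.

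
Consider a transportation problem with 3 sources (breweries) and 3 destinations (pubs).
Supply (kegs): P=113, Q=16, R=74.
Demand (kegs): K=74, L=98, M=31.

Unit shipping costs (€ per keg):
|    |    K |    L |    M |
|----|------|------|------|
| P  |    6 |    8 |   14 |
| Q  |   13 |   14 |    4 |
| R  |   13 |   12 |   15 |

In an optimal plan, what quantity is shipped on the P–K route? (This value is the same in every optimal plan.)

74

Optimal shipments:
  P->K: 74 × €6 = €444
  P->L: 39 × €8 = €312
  Q->M: 16 × €4 = €64
  R->L: 59 × €12 = €708
  R->M: 15 × €15 = €225
Total cost = €1753.
So P→K carries 74 kegs.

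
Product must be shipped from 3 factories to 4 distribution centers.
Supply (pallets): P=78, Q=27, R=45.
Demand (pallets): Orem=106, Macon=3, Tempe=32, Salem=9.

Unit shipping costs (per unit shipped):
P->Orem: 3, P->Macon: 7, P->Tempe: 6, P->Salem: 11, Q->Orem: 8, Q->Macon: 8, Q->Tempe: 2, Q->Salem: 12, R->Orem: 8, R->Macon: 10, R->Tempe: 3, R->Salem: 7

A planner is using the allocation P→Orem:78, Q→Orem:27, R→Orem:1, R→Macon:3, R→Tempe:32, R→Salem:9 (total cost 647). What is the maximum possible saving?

Current plan cost = 78·3 + 27·8 + 1·8 + 3·10 + 32·3 + 9·7 = 647.
Optimal plan:
  P->Orem: 78 × 3 = 234
  Q->Macon: 3 × 8 = 24
  Q->Tempe: 24 × 2 = 48
  R->Orem: 28 × 8 = 224
  R->Tempe: 8 × 3 = 24
  R->Salem: 9 × 7 = 63
Optimal cost = 617.
Saving = 647 − 617 = 30.

30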